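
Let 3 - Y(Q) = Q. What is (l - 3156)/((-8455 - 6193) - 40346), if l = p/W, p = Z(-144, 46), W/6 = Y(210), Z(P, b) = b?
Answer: 85213/1484838 ≈ 0.057389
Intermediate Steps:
Y(Q) = 3 - Q
W = -1242 (W = 6*(3 - 1*210) = 6*(3 - 210) = 6*(-207) = -1242)
p = 46
l = -1/27 (l = 46/(-1242) = 46*(-1/1242) = -1/27 ≈ -0.037037)
(l - 3156)/((-8455 - 6193) - 40346) = (-1/27 - 3156)/((-8455 - 6193) - 40346) = -85213/(27*(-14648 - 40346)) = -85213/27/(-54994) = -85213/27*(-1/54994) = 85213/1484838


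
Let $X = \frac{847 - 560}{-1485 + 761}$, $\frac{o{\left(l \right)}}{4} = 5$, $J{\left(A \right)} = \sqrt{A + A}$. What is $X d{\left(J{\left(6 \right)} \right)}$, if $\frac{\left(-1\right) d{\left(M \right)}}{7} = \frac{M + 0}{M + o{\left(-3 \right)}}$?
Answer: $- \frac{6027}{70228} + \frac{10045 \sqrt{3}}{35114} \approx 0.40966$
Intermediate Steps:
$J{\left(A \right)} = \sqrt{2} \sqrt{A}$ ($J{\left(A \right)} = \sqrt{2 A} = \sqrt{2} \sqrt{A}$)
$o{\left(l \right)} = 20$ ($o{\left(l \right)} = 4 \cdot 5 = 20$)
$d{\left(M \right)} = - \frac{7 M}{20 + M}$ ($d{\left(M \right)} = - 7 \frac{M + 0}{M + 20} = - 7 \frac{M}{20 + M} = - \frac{7 M}{20 + M}$)
$X = - \frac{287}{724}$ ($X = \frac{287}{-724} = 287 \left(- \frac{1}{724}\right) = - \frac{287}{724} \approx -0.39641$)
$X d{\left(J{\left(6 \right)} \right)} = - \frac{287 \left(- \frac{7 \sqrt{2} \sqrt{6}}{20 + \sqrt{2} \sqrt{6}}\right)}{724} = - \frac{287 \left(- \frac{7 \cdot 2 \sqrt{3}}{20 + 2 \sqrt{3}}\right)}{724} = - \frac{287 \left(- \frac{14 \sqrt{3}}{20 + 2 \sqrt{3}}\right)}{724} = \frac{2009 \sqrt{3}}{362 \left(20 + 2 \sqrt{3}\right)}$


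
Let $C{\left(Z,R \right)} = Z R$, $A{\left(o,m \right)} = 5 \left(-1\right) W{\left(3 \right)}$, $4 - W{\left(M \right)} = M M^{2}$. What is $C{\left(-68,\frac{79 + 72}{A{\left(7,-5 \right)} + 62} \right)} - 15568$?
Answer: $- \frac{2765804}{177} \approx -15626.0$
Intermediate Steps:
$W{\left(M \right)} = 4 - M^{3}$ ($W{\left(M \right)} = 4 - M M^{2} = 4 - M^{3}$)
$A{\left(o,m \right)} = 115$ ($A{\left(o,m \right)} = 5 \left(-1\right) \left(4 - 3^{3}\right) = - 5 \left(4 - 27\right) = \left(-5\right) \left(-23\right) = 115$)
$C{\left(Z,R \right)} = R Z$
$C{\left(-68,\frac{79 + 72}{A{\left(7,-5 \right)} + 62} \right)} - 15568 = \frac{79 + 72}{115 + 62} \left(-68\right) - 15568 = \frac{151}{177} \left(-68\right) - 15568 = - \frac{10268}{177} - 15568 = - \frac{2765804}{177}$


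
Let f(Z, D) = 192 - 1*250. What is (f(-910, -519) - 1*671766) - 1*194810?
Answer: -866634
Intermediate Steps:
f(Z, D) = -58 (f(Z, D) = 192 - 250 = -58)
(f(-910, -519) - 1*671766) - 1*194810 = (-58 - 1*671766) - 1*194810 = (-58 - 671766) - 194810 = -671824 - 194810 = -866634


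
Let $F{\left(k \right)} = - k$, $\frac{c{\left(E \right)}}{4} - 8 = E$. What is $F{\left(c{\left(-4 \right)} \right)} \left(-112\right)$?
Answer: $1792$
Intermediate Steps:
$c{\left(E \right)} = 32 + 4 E$
$F{\left(c{\left(-4 \right)} \right)} \left(-112\right) = - (32 + 4 \left(-4\right)) \left(-112\right) = - (32 - 16) \left(-112\right) = \left(-1\right) 16 \left(-112\right) = \left(-16\right) \left(-112\right) = 1792$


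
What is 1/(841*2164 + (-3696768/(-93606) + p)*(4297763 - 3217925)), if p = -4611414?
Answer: -15601/77685734975548544 ≈ -2.0082e-13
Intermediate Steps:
1/(841*2164 + (-3696768/(-93606) + p)*(4297763 - 3217925)) = 1/(841*2164 + (-3696768/(-93606) - 4611414)*(4297763 - 3217925)) = 1/(1819924 + (-3696768*(-1/93606) - 4611414)*1079838) = 1/(1819924 + (616128/15601 - 4611414)*1079838) = 1/(1819924 - 71942053686/15601*1079838) = 1/(1819924 - 77685763368182868/15601) = 1/(-77685734975548544/15601) = -15601/77685734975548544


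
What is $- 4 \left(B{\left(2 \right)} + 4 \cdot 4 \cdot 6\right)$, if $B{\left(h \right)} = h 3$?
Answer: $-408$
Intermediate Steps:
$B{\left(h \right)} = 3 h$
$- 4 \left(B{\left(2 \right)} + 4 \cdot 4 \cdot 6\right) = - 4 \left(3 \cdot 2 + 4 \cdot 4 \cdot 6\right) = - 4 \left(6 + 16 \cdot 6\right) = - 4 \left(6 + 96\right) = \left(-4\right) 102 = -408$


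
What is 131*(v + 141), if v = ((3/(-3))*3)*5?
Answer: 16506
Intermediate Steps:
v = -15 (v = ((3*(-⅓))*3)*5 = -1*3*5 = -3*5 = -15)
131*(v + 141) = 131*(-15 + 141) = 131*126 = 16506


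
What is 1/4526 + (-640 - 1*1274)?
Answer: -8662763/4526 ≈ -1914.0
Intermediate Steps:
1/4526 + (-640 - 1*1274) = 1/4526 + (-640 - 1274) = 1/4526 - 1914 = -8662763/4526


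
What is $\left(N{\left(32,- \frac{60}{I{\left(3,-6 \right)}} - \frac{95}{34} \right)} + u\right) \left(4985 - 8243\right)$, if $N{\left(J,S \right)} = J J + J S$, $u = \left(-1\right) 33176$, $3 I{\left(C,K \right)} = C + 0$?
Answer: $\frac{1892063952}{17} \approx 1.113 \cdot 10^{8}$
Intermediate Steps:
$I{\left(C,K \right)} = \frac{C}{3}$ ($I{\left(C,K \right)} = \frac{C + 0}{3} = \frac{C}{3}$)
$u = -33176$
$N{\left(J,S \right)} = J^{2} + J S$
$\left(N{\left(32,- \frac{60}{I{\left(3,-6 \right)}} - \frac{95}{34} \right)} + u\right) \left(4985 - 8243\right) = \left(32 \left(32 - \left(\frac{95}{34} + \frac{60}{1}\right)\right) - 33176\right) \left(4985 - 8243\right) = \left(32 \left(32 - \left(\frac{95}{34} + \frac{60}{1}\right)\right) - 33176\right) \left(-3258\right) = \left(32 \left(32 - \frac{2135}{34}\right) - 33176\right) \left(-3258\right) = \left(32 \left(- \frac{1047}{34}\right) - 33176\right) \left(-3258\right) = \left(- \frac{16752}{17} - 33176\right) \left(-3258\right) = \left(- \frac{580744}{17}\right) \left(-3258\right) = \frac{1892063952}{17}$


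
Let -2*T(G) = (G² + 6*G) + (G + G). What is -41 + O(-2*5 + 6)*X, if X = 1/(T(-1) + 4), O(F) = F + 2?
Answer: -619/15 ≈ -41.267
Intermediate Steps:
O(F) = 2 + F
T(G) = -4*G - G²/2 (T(G) = -((G² + 6*G) + (G + G))/2 = -((G² + 6*G) + 2*G)/2 = -(G² + 8*G)/2 = -4*G - G²/2)
X = 2/15 (X = 1/(-½*(-1)*(8 - 1) + 4) = 1/(-½*(-1)*7 + 4) = 1/(7/2 + 4) = 1/(15/2) = 2/15 ≈ 0.13333)
-41 + O(-2*5 + 6)*X = -41 + (2 + (-2*5 + 6))*(2/15) = -41 + (2 + (-10 + 6))*(2/15) = -41 + (2 - 4)*(2/15) = -41 - 2*2/15 = -41 - 4/15 = -619/15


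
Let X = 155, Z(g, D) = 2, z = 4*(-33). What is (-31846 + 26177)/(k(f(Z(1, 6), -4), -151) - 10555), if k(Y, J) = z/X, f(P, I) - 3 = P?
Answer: 878695/1636157 ≈ 0.53705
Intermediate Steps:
z = -132
f(P, I) = 3 + P
k(Y, J) = -132/155
(-31846 + 26177)/(k(f(Z(1, 6), -4), -151) - 10555) = (-31846 + 26177)/(-132/155 - 10555) = -5669/(-1636157/155) = -5669*(-155/1636157) = 878695/1636157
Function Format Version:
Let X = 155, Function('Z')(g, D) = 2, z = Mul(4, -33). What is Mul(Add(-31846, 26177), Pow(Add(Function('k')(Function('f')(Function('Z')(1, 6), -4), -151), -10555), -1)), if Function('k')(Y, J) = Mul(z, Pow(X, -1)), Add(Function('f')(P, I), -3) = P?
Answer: Rational(878695, 1636157) ≈ 0.53705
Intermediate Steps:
z = -132
Function('f')(P, I) = Add(3, P)
Function('k')(Y, J) = Rational(-132, 155) (Function('k')(Y, J) = Mul(-132, Pow(155, -1)) = Mul(-132, Rational(1, 155)) = Rational(-132, 155))
Mul(Add(-31846, 26177), Pow(Add(Function('k')(Function('f')(Function('Z')(1, 6), -4), -151), -10555), -1)) = Mul(Add(-31846, 26177), Pow(Add(Rational(-132, 155), -10555), -1)) = Mul(-5669, Pow(Rational(-1636157, 155), -1)) = Mul(-5669, Rational(-155, 1636157)) = Rational(878695, 1636157)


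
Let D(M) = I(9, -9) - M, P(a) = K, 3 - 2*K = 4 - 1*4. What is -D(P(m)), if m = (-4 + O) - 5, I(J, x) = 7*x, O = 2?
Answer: 129/2 ≈ 64.500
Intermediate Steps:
m = -7 (m = (-4 + 2) - 5 = -2 - 5 = -7)
K = 3/2 (K = 3/2 - (4 - 1*4)/2 = 3/2 - (4 - 4)/2 = 3/2 - ½*0 = 3/2 + 0 = 3/2 ≈ 1.5000)
P(a) = 3/2
D(M) = -63 - M (D(M) = 7*(-9) - M = -63 - M)
-D(P(m)) = -(-63 - 1*3/2) = -(-63 - 3/2) = -1*(-129/2) = 129/2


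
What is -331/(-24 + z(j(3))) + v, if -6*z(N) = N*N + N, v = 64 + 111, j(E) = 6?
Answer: 5756/31 ≈ 185.68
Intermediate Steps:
v = 175
z(N) = -N/6 - N²/6 (z(N) = -(N*N + N)/6 = -(N² + N)/6 = -(N + N²)/6 = -N/6 - N²/6)
-331/(-24 + z(j(3))) + v = -331/(-24 - ⅙*6*(1 + 6)) + 175 = -331/(-24 - ⅙*6*7) + 175 = -331/(-24 - 7) + 175 = -331/(-31) + 175 = -331*(-1/31) + 175 = 331/31 + 175 = 5756/31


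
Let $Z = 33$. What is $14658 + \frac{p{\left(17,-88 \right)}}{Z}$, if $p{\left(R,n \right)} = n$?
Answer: $\frac{43966}{3} \approx 14655.0$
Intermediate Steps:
$14658 + \frac{p{\left(17,-88 \right)}}{Z} = 14658 - \frac{88}{33} = 14658 - \frac{8}{3} = \frac{43966}{3}$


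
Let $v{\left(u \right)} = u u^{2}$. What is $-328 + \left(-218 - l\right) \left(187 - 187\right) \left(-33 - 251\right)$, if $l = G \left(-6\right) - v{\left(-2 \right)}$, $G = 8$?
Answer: $-328$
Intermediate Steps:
$v{\left(u \right)} = u^{3}$
$l = -40$ ($l = 8 \left(-6\right) - \left(-2\right)^{3} = -48 - -8 = -48 + 8 = -40$)
$-328 + \left(-218 - l\right) \left(187 - 187\right) \left(-33 - 251\right) = -328 + \left(-218 - -40\right) \left(187 - 187\right) \left(-33 - 251\right) = -328 + \left(-218 + 40\right) 0 \left(-284\right) = -328 - 0 = -328 + 0 = -328$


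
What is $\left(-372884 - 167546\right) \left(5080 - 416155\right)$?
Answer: $222157262250$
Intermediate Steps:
$\left(-372884 - 167546\right) \left(5080 - 416155\right) = - 540430 \left(5080 - 416155\right) = \left(-540430\right) \left(-411075\right) = 222157262250$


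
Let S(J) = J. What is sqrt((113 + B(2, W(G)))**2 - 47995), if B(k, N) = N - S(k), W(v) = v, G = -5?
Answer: I*sqrt(36759) ≈ 191.73*I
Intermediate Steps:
B(k, N) = N - k
sqrt((113 + B(2, W(G)))**2 - 47995) = sqrt((113 + (-5 - 1*2))**2 - 47995) = sqrt((113 + (-5 - 2))**2 - 47995) = sqrt((113 - 7)**2 - 47995) = sqrt(106**2 - 47995) = sqrt(11236 - 47995) = sqrt(-36759) = I*sqrt(36759)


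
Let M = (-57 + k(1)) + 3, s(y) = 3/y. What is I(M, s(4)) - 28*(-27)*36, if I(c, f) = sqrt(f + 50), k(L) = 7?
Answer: 27216 + sqrt(203)/2 ≈ 27223.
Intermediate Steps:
M = -47 (M = (-57 + 7) + 3 = -50 + 3 = -47)
I(c, f) = sqrt(50 + f)
I(M, s(4)) - 28*(-27)*36 = sqrt(50 + 3/4) - 28*(-27)*36 = sqrt(50 + 3*(1/4)) - (-756)*36 = sqrt(50 + 3/4) - 1*(-27216) = sqrt(203/4) + 27216 = sqrt(203)/2 + 27216 = 27216 + sqrt(203)/2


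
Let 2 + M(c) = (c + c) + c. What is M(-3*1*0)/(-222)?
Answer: 1/111 ≈ 0.0090090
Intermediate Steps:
M(c) = -2 + 3*c (M(c) = -2 + ((c + c) + c) = -2 + (2*c + c) = -2 + 3*c)
M(-3*1*0)/(-222) = (-2 + 3*(-3*1*0))/(-222) = (-2 + 3*(-3*0))*(-1/222) = (-2 + 3*0)*(-1/222) = (-2 + 0)*(-1/222) = -2*(-1/222) = 1/111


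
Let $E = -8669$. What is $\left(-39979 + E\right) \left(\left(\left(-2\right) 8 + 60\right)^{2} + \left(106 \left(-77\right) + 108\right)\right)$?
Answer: $297628464$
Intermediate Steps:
$\left(-39979 + E\right) \left(\left(\left(-2\right) 8 + 60\right)^{2} + \left(106 \left(-77\right) + 108\right)\right) = \left(-39979 - 8669\right) \left(\left(\left(-2\right) 8 + 60\right)^{2} + \left(106 \left(-77\right) + 108\right)\right) = - 48648 \left(\left(-16 + 60\right)^{2} + \left(-8162 + 108\right)\right) = - 48648 \left(44^{2} - 8054\right) = - 48648 \left(1936 - 8054\right) = \left(-48648\right) \left(-6118\right) = 297628464$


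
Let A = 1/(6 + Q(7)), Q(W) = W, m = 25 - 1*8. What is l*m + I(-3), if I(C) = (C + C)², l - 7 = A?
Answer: 2032/13 ≈ 156.31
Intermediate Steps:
m = 17 (m = 25 - 8 = 17)
A = 1/13 (A = 1/(6 + 7) = 1/13 ≈ 0.076923)
l = 92/13 (l = 7 + 1/13 = 92/13 ≈ 7.0769)
I(C) = 4*C² (I(C) = (2*C)² = 4*C²)
l*m + I(-3) = (92/13)*17 + 4*(-3)² = 1564/13 + 4*9 = 1564/13 + 36 = 2032/13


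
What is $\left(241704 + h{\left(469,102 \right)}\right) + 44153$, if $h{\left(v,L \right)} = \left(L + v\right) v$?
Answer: $553656$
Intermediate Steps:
$h{\left(v,L \right)} = v \left(L + v\right)$
$\left(241704 + h{\left(469,102 \right)}\right) + 44153 = \left(241704 + 469 \left(102 + 469\right)\right) + 44153 = \left(241704 + 469 \cdot 571\right) + 44153 = \left(241704 + 267799\right) + 44153 = 509503 + 44153 = 553656$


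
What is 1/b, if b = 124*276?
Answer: 1/34224 ≈ 2.9219e-5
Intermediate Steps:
b = 34224
1/b = 1/34224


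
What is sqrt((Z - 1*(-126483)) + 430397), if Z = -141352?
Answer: 2*sqrt(103882) ≈ 644.61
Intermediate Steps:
sqrt((Z - 1*(-126483)) + 430397) = sqrt((-141352 - 1*(-126483)) + 430397) = sqrt((-141352 + 126483) + 430397) = sqrt(-14869 + 430397) = sqrt(415528) = 2*sqrt(103882)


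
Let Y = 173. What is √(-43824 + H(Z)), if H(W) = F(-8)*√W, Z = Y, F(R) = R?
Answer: 2*√(-10956 - 2*√173) ≈ 209.59*I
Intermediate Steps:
Z = 173
H(W) = -8*√W
√(-43824 + H(Z)) = √(-43824 - 8*√173)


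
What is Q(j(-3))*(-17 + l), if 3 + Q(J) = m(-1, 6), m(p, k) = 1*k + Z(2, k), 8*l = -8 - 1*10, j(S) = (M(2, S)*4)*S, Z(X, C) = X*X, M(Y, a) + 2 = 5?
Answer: -539/4 ≈ -134.75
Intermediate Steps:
M(Y, a) = 3 (M(Y, a) = -2 + 5 = 3)
Z(X, C) = X²
j(S) = 12*S (j(S) = (3*4)*S = 12*S)
l = -9/4 (l = (-8 - 1*10)/8 = (-8 - 10)/8 = (⅛)*(-18) = -9/4 ≈ -2.2500)
m(p, k) = 4 + k (m(p, k) = 1*k + 2² = k + 4 = 4 + k)
Q(J) = 7 (Q(J) = -3 + (4 + 6) = -3 + 10 = 7)
Q(j(-3))*(-17 + l) = 7*(-17 - 9/4) = 7*(-77/4) = -539/4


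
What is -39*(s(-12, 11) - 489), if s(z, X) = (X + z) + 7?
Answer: 18837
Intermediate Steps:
s(z, X) = 7 + X + z
-39*(s(-12, 11) - 489) = -39*((7 + 11 - 12) - 489) = -39*(6 - 489) = -39*(-483) = 18837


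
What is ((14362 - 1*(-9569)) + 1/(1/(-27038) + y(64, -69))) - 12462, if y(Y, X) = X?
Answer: 21396803149/1865623 ≈ 11469.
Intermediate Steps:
((14362 - 1*(-9569)) + 1/(1/(-27038) + y(64, -69))) - 12462 = ((14362 - 1*(-9569)) + 1/(1/(-27038) - 69)) - 12462 = ((14362 + 9569) + 1/(-1/27038 - 69)) - 12462 = (23931 + 1/(-1865623/27038)) - 12462 = (23931 - 27038/1865623) - 12462 = 44646196975/1865623 - 12462 = 21396803149/1865623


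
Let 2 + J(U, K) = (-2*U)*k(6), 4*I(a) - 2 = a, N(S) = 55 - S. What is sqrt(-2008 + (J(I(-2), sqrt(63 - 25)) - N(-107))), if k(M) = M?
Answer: 2*I*sqrt(543) ≈ 46.605*I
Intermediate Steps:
I(a) = 1/2 + a/4
J(U, K) = -2 - 12*U (J(U, K) = -2 - 2*U*6 = -2 - 12*U)
sqrt(-2008 + (J(I(-2), sqrt(63 - 25)) - N(-107))) = sqrt(-2008 + ((-2 - 12*(1/2 + (1/4)*(-2))) - (55 - 1*(-107)))) = sqrt(-2008 + ((-2 - 12*(1/2 - 1/2)) - (55 + 107))) = sqrt(-2008 + ((-2 - 12*0) - 1*162)) = sqrt(-2008 + ((-2 + 0) - 162)) = sqrt(-2008 + (-2 - 162)) = sqrt(-2008 - 164) = sqrt(-2172) = 2*I*sqrt(543)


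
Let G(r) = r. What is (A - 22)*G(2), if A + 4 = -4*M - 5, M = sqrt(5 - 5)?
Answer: -62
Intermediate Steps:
M = 0 (M = sqrt(0) = 0)
A = -9 (A = -4 + (-4*0 - 5) = -4 + (0 - 5) = -4 - 5 = -9)
(A - 22)*G(2) = (-9 - 22)*2 = -31*2 = -62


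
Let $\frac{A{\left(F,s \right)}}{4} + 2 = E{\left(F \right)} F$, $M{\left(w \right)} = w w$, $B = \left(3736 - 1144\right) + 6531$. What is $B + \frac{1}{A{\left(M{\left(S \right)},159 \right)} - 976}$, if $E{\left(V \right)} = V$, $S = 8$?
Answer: $\frac{140494201}{15400} \approx 9123.0$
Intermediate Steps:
$B = 9123$ ($B = 2592 + 6531 = 9123$)
$M{\left(w \right)} = w^{2}$
$A{\left(F,s \right)} = -8 + 4 F^{2}$ ($A{\left(F,s \right)} = -8 + 4 F F = -8 + 4 F^{2}$)
$B + \frac{1}{A{\left(M{\left(S \right)},159 \right)} - 976} = 9123 + \frac{1}{\left(-8 + 4 \left(8^{2}\right)^{2}\right) - 976} = 9123 + \frac{1}{\left(-8 + 4 \cdot 64^{2}\right) - 976} = 9123 + \frac{1}{\left(-8 + 4 \cdot 4096\right) - 976} = 9123 + \frac{1}{\left(-8 + 16384\right) - 976} = 9123 + \frac{1}{16376 - 976} = 9123 + \frac{1}{15400} = \frac{140494201}{15400}$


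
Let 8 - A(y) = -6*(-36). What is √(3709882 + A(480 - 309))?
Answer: 3*√412186 ≈ 1926.1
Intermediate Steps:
A(y) = -208 (A(y) = 8 - (-6)*(-36) = 8 - 1*216 = 8 - 216 = -208)
√(3709882 + A(480 - 309)) = √(3709882 - 208) = √3709674 = 3*√412186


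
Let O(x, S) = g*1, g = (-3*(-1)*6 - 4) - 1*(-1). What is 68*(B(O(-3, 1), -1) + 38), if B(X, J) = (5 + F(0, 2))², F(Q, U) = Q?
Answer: 4284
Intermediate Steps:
g = 15 (g = (3*6 - 4) + 1 = (18 - 4) + 1 = 14 + 1 = 15)
O(x, S) = 15 (O(x, S) = 15*1 = 15)
B(X, J) = 25 (B(X, J) = (5 + 0)² = 5² = 25)
68*(B(O(-3, 1), -1) + 38) = 68*(25 + 38) = 68*63 = 4284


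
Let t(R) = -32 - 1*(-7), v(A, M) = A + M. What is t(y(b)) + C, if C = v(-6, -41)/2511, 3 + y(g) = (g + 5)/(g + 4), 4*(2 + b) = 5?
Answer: -62822/2511 ≈ -25.019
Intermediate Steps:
b = -¾ (b = -2 + (¼)*5 = -2 + 5/4 = -¾ ≈ -0.75000)
y(g) = -3 + (5 + g)/(4 + g) (y(g) = -3 + (g + 5)/(g + 4) = -3 + (5 + g)/(4 + g))
t(R) = -25 (t(R) = -32 + 7 = -25)
C = -47/2511 (C = (-6 - 41)/2511 = -47*1/2511 = -47/2511 ≈ -0.018718)
t(y(b)) + C = -25 - 47/2511 = -62822/2511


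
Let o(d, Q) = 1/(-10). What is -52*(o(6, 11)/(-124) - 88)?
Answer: 1418547/310 ≈ 4576.0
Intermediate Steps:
o(d, Q) = -⅒
-52*(o(6, 11)/(-124) - 88) = -52*(-⅒/(-124) - 88) = -52*(-⅒*(-1/124) - 88) = -52*(1/1240 - 88) = -52*(-109119/1240) = 1418547/310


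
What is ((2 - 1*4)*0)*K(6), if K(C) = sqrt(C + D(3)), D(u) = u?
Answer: 0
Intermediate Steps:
K(C) = sqrt(3 + C) (K(C) = sqrt(C + 3) = sqrt(3 + C))
((2 - 1*4)*0)*K(6) = ((2 - 1*4)*0)*sqrt(3 + 6) = ((2 - 4)*0)*sqrt(9) = -2*0*3 = 0*3 = 0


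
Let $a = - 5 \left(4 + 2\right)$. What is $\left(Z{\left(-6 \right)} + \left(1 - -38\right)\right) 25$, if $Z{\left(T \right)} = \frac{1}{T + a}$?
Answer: $\frac{35075}{36} \approx 974.31$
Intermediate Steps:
$a = -30$ ($a = \left(-5\right) 6 = -30$)
$Z{\left(T \right)} = \frac{1}{-30 + T}$ ($Z{\left(T \right)} = \frac{1}{T - 30} = \frac{1}{-30 + T}$)
$\left(Z{\left(-6 \right)} + \left(1 - -38\right)\right) 25 = \left(\frac{1}{-30 - 6} + \left(1 - -38\right)\right) 25 = \left(\frac{1}{-36} + \left(1 + 38\right)\right) 25 = \left(- \frac{1}{36} + 39\right) 25 = \frac{1403}{36} \cdot 25 = \frac{35075}{36}$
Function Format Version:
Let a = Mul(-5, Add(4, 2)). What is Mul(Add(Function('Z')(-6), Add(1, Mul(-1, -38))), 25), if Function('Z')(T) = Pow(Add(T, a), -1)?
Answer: Rational(35075, 36) ≈ 974.31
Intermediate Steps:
a = -30 (a = Mul(-5, 6) = -30)
Function('Z')(T) = Pow(Add(-30, T), -1) (Function('Z')(T) = Pow(Add(T, -30), -1) = Pow(Add(-30, T), -1))
Mul(Add(Function('Z')(-6), Add(1, Mul(-1, -38))), 25) = Mul(Add(Pow(Add(-30, -6), -1), Add(1, Mul(-1, -38))), 25) = Mul(Add(Pow(-36, -1), Add(1, 38)), 25) = Mul(Add(Rational(-1, 36), 39), 25) = Mul(Rational(1403, 36), 25) = Rational(35075, 36)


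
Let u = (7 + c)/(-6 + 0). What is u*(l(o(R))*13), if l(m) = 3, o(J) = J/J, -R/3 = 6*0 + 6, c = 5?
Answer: -78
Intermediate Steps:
R = -18 (R = -3*(6*0 + 6) = -3*(0 + 6) = -3*6 = -18)
o(J) = 1
u = -2 (u = (7 + 5)/(-6 + 0) = 12/(-6) = 12*(-⅙) = -2)
u*(l(o(R))*13) = -6*13 = -2*39 = -78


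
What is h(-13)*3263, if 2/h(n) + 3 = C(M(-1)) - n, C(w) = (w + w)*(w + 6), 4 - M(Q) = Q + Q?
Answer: 3263/77 ≈ 42.377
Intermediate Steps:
M(Q) = 4 - 2*Q (M(Q) = 4 - (Q + Q) = 4 - 2*Q)
C(w) = 2*w*(6 + w) (C(w) = (2*w)*(6 + w) = 2*w*(6 + w))
h(n) = 2/(141 - n) (h(n) = 2/(-3 + (2*(4 - 2*(-1))*(6 + (4 - 2*(-1))) - n)) = 2/(-3 + (2*(4 + 2)*(6 + (4 + 2)) - n)) = 2/(-3 + (2*6*(6 + 6) - n)) = 2/(-3 + (2*6*12 - n)) = 2/(-3 + (144 - n)) = 2/(141 - n))
h(-13)*3263 = -2/(-141 - 13)*3263 = -2/(-154)*3263 = -2*(-1/154)*3263 = (1/77)*3263 = 3263/77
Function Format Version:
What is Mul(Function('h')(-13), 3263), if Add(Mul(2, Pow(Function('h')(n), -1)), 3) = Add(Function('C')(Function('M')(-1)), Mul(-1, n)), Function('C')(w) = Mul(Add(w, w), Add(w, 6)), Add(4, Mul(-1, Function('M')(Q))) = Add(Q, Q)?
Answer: Rational(3263, 77) ≈ 42.377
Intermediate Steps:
Function('M')(Q) = Add(4, Mul(-2, Q)) (Function('M')(Q) = Add(4, Mul(-1, Add(Q, Q))) = Add(4, Mul(-1, Mul(2, Q))) = Add(4, Mul(-2, Q)))
Function('C')(w) = Mul(2, w, Add(6, w)) (Function('C')(w) = Mul(Mul(2, w), Add(6, w)) = Mul(2, w, Add(6, w)))
Function('h')(n) = Mul(2, Pow(Add(141, Mul(-1, n)), -1)) (Function('h')(n) = Mul(2, Pow(Add(-3, Add(Mul(2, Add(4, Mul(-2, -1)), Add(6, Add(4, Mul(-2, -1)))), Mul(-1, n))), -1)) = Mul(2, Pow(Add(-3, Add(Mul(2, Add(4, 2), Add(6, Add(4, 2))), Mul(-1, n))), -1)) = Mul(2, Pow(Add(-3, Add(Mul(2, 6, Add(6, 6)), Mul(-1, n))), -1)) = Mul(2, Pow(Add(-3, Add(Mul(2, 6, 12), Mul(-1, n))), -1)) = Mul(2, Pow(Add(-3, Add(144, Mul(-1, n))), -1)) = Mul(2, Pow(Add(141, Mul(-1, n)), -1)))
Mul(Function('h')(-13), 3263) = Mul(Mul(-2, Pow(Add(-141, -13), -1)), 3263) = Mul(Mul(-2, Pow(-154, -1)), 3263) = Mul(Mul(-2, Rational(-1, 154)), 3263) = Mul(Rational(1, 77), 3263) = Rational(3263, 77)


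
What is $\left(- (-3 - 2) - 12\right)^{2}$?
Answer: $49$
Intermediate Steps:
$\left(- (-3 - 2) - 12\right)^{2} = \left(\left(-1\right) \left(-5\right) - 12\right)^{2} = \left(5 - 12\right)^{2} = \left(-7\right)^{2} = 49$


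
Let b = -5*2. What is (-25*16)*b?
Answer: 4000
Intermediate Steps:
b = -10
(-25*16)*b = -25*16*(-10) = -400*(-10) = 4000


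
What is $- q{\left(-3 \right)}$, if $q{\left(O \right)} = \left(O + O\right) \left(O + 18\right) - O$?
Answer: $87$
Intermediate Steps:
$q{\left(O \right)} = - O + 2 O \left(18 + O\right)$ ($q{\left(O \right)} = 2 O \left(18 + O\right) - O = - O + 2 O \left(18 + O\right)$)
$- q{\left(-3 \right)} = - \left(-3\right) \left(35 + 2 \left(-3\right)\right) = - \left(-3\right) \left(35 - 6\right) = - \left(-3\right) 29 = \left(-1\right) \left(-87\right) = 87$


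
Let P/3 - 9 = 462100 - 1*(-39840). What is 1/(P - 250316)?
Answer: 1/1255531 ≈ 7.9648e-7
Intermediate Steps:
P = 1505847 (P = 27 + 3*(462100 - 1*(-39840)) = 27 + 3*(462100 + 39840) = 27 + 3*501940 = 27 + 1505820 = 1505847)
1/(P - 250316) = 1/(1505847 - 250316) = 1/1255531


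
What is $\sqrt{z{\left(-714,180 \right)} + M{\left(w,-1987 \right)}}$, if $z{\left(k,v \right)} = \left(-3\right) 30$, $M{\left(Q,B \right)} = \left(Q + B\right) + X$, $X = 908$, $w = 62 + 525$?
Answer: $i \sqrt{582} \approx 24.125 i$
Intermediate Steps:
$w = 587$
$M{\left(Q,B \right)} = 908 + B + Q$ ($M{\left(Q,B \right)} = \left(Q + B\right) + 908 = \left(B + Q\right) + 908 = 908 + B + Q$)
$z{\left(k,v \right)} = -90$
$\sqrt{z{\left(-714,180 \right)} + M{\left(w,-1987 \right)}} = \sqrt{-90 + \left(908 - 1987 + 587\right)} = \sqrt{-90 - 492} = \sqrt{-582} = i \sqrt{582}$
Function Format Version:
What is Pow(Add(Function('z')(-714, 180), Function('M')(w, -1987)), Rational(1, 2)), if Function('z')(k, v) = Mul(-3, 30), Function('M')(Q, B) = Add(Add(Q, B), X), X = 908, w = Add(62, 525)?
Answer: Mul(I, Pow(582, Rational(1, 2))) ≈ Mul(24.125, I)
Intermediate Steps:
w = 587
Function('M')(Q, B) = Add(908, B, Q) (Function('M')(Q, B) = Add(Add(Q, B), 908) = Add(Add(B, Q), 908) = Add(908, B, Q))
Function('z')(k, v) = -90
Pow(Add(Function('z')(-714, 180), Function('M')(w, -1987)), Rational(1, 2)) = Pow(Add(-90, Add(908, -1987, 587)), Rational(1, 2)) = Pow(Add(-90, -492), Rational(1, 2)) = Pow(-582, Rational(1, 2)) = Mul(I, Pow(582, Rational(1, 2)))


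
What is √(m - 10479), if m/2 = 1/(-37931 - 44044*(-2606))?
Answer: I*√4782241608773996238/21362685 ≈ 102.37*I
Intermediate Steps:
m = 1/106813425 (m = 2*(1/(-37931 - 44044*(-2606))) = 2*(-1/2606/(-81975)) = 2*(-1/81975*(-1/2606)) = 2*(1/213626850) = 1/106813425 ≈ 9.3621e-9)
√(m - 10479) = √(1/106813425 - 10479) = √(-1119297880574/106813425) = I*√4782241608773996238/21362685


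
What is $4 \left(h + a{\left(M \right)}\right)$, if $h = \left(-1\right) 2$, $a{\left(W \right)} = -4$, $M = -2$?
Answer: $-24$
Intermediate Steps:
$h = -2$
$4 \left(h + a{\left(M \right)}\right) = 4 \left(-2 - 4\right) = 4 \left(-6\right) = -24$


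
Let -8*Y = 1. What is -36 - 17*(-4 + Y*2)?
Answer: 145/4 ≈ 36.250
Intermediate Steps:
Y = -⅛ (Y = -⅛*1 = -⅛ ≈ -0.12500)
-36 - 17*(-4 + Y*2) = -36 - 17*(-4 - ⅛*2) = -36 - 17*(-4 - ¼) = -36 - 17*(-17/4) = -36 + 289/4 = 145/4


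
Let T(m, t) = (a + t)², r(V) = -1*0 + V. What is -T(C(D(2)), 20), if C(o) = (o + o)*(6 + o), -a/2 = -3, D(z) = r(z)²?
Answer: -676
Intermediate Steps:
r(V) = V (r(V) = 0 + V = V)
D(z) = z²
a = 6 (a = -2*(-3) = 6)
C(o) = 2*o*(6 + o) (C(o) = (2*o)*(6 + o) = 2*o*(6 + o))
T(m, t) = (6 + t)²
-T(C(D(2)), 20) = -(6 + 20)² = -1*26² = -1*676 = -676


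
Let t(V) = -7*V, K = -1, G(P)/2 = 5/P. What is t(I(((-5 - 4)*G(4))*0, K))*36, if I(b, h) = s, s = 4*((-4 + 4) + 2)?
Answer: -2016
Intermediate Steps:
G(P) = 10/P (G(P) = 2*(5/P) = 10/P)
s = 8 (s = 4*(0 + 2) = 4*2 = 8)
I(b, h) = 8
t(I(((-5 - 4)*G(4))*0, K))*36 = -7*8*36 = -56*36 = -2016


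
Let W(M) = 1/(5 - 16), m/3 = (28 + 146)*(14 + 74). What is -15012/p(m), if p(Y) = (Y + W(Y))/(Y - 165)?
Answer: -7558256772/505295 ≈ -14958.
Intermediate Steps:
m = 45936 (m = 3*((28 + 146)*(14 + 74)) = 3*(174*88) = 3*15312 = 45936)
W(M) = -1/11 (W(M) = 1/(-11) = -1/11)
p(Y) = (-1/11 + Y)/(-165 + Y) (p(Y) = (Y - 1/11)/(Y - 165) = (-1/11 + Y)/(-165 + Y))
-15012/p(m) = -15012*(-165 + 45936)/(-1/11 + 45936) = -15012/((505295/11)/45771) = -15012/((1/45771)*(505295/11)) = -15012/505295/503481 = -15012*503481/505295 = -7558256772/505295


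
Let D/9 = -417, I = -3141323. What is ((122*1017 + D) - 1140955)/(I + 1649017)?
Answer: 510317/746153 ≈ 0.68393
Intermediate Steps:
D = -3753 (D = 9*(-417) = -3753)
((122*1017 + D) - 1140955)/(I + 1649017) = ((122*1017 - 3753) - 1140955)/(-3141323 + 1649017) = ((124074 - 3753) - 1140955)/(-1492306) = (120321 - 1140955)*(-1/1492306) = -1020634*(-1/1492306) = 510317/746153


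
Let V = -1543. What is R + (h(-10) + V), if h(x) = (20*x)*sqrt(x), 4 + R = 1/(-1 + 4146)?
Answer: -6412314/4145 - 200*I*sqrt(10) ≈ -1547.0 - 632.46*I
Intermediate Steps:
R = -16579/4145 (R = -4 + 1/(-1 + 4146) = -4 + 1/4145 = -16579/4145 ≈ -3.9998)
h(x) = 20*x**(3/2)
R + (h(-10) + V) = -16579/4145 + (20*(-10)**(3/2) - 1543) = -16579/4145 + (20*(-10*I*sqrt(10)) - 1543) = -16579/4145 + (-200*I*sqrt(10) - 1543) = -16579/4145 + (-1543 - 200*I*sqrt(10)) = -6412314/4145 - 200*I*sqrt(10)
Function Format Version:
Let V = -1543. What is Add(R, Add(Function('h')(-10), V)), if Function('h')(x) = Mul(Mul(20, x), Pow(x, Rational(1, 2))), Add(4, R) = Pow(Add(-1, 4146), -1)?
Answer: Add(Rational(-6412314, 4145), Mul(-200, I, Pow(10, Rational(1, 2)))) ≈ Add(-1547.0, Mul(-632.46, I))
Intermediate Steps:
R = Rational(-16579, 4145) (R = Add(-4, Pow(Add(-1, 4146), -1)) = Add(-4, Pow(4145, -1)) = Add(-4, Rational(1, 4145)) = Rational(-16579, 4145) ≈ -3.9998)
Function('h')(x) = Mul(20, Pow(x, Rational(3, 2)))
Add(R, Add(Function('h')(-10), V)) = Add(Rational(-16579, 4145), Add(Mul(20, Pow(-10, Rational(3, 2))), -1543)) = Add(Rational(-16579, 4145), Add(Mul(20, Mul(-10, I, Pow(10, Rational(1, 2)))), -1543)) = Add(Rational(-16579, 4145), Add(Mul(-200, I, Pow(10, Rational(1, 2))), -1543)) = Add(Rational(-16579, 4145), Add(-1543, Mul(-200, I, Pow(10, Rational(1, 2))))) = Add(Rational(-6412314, 4145), Mul(-200, I, Pow(10, Rational(1, 2))))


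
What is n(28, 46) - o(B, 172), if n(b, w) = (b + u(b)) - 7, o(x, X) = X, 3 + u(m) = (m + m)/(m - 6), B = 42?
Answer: -1666/11 ≈ -151.45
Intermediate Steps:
u(m) = -3 + 2*m/(-6 + m) (u(m) = -3 + (m + m)/(m - 6) = -3 + (2*m)/(-6 + m) = -3 + 2*m/(-6 + m))
n(b, w) = -7 + b + (18 - b)/(-6 + b) (n(b, w) = (b + (18 - b)/(-6 + b)) - 7 = -7 + b + (18 - b)/(-6 + b))
n(28, 46) - o(B, 172) = (60 + 28² - 14*28)/(-6 + 28) - 1*172 = (60 + 784 - 392)/22 - 172 = (1/22)*452 - 172 = 226/11 - 172 = -1666/11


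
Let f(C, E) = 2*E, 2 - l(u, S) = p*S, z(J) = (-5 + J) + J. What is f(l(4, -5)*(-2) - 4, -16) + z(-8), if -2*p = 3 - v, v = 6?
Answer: -53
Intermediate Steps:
p = 3/2 (p = -(3 - 1*6)/2 = -(3 - 6)/2 = -1/2*(-3) = 3/2 ≈ 1.5000)
z(J) = -5 + 2*J
l(u, S) = 2 - 3*S/2
f(l(4, -5)*(-2) - 4, -16) + z(-8) = 2*(-16) + (-5 + 2*(-8)) = -32 + (-5 - 16) = -32 - 21 = -53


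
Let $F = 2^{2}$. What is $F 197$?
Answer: $788$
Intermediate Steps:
$F = 4$
$F 197 = 4 \cdot 197 = 788$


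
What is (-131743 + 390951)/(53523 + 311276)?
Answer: 259208/364799 ≈ 0.71055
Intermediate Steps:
(-131743 + 390951)/(53523 + 311276) = 259208/364799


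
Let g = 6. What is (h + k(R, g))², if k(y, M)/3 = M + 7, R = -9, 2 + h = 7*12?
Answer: 14641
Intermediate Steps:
h = 82 (h = -2 + 7*12 = -2 + 84 = 82)
k(y, M) = 21 + 3*M (k(y, M) = 3*(M + 7) = 3*(7 + M) = 21 + 3*M)
(h + k(R, g))² = (82 + (21 + 3*6))² = (82 + (21 + 18))² = (82 + 39)² = 121² = 14641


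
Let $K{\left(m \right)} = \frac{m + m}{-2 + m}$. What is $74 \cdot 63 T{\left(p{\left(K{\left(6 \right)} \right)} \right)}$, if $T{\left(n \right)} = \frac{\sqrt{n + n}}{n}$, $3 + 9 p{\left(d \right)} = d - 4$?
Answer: $- 6993 i \sqrt{2} \approx - 9889.6 i$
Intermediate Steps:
$K{\left(m \right)} = \frac{2 m}{-2 + m}$
$p{\left(d \right)} = - \frac{7}{9} + \frac{d}{9}$ ($p{\left(d \right)} = - \frac{1}{3} + \frac{d - 4}{9} = - \frac{1}{3} + \frac{-4 + d}{9} = - \frac{1}{3} + \left(- \frac{4}{9} + \frac{d}{9}\right) = - \frac{7}{9} + \frac{d}{9}$)
$T{\left(n \right)} = \frac{\sqrt{2}}{\sqrt{n}}$ ($T{\left(n \right)} = \frac{\sqrt{2 n}}{n} = \frac{\sqrt{2} \sqrt{n}}{n} = \frac{\sqrt{2}}{\sqrt{n}}$)
$74 \cdot 63 T{\left(p{\left(K{\left(6 \right)} \right)} \right)} = 74 \cdot 63 \frac{\sqrt{2}}{\sqrt{- \frac{7}{9} + \frac{2 \cdot 6 \frac{1}{-2 + 6}}{9}}} = 4662 \frac{\sqrt{2}}{\sqrt{- \frac{7}{9} + \frac{2 \cdot 6 \cdot \frac{1}{4}}{9}}} = 4662 \frac{\sqrt{2}}{\sqrt{- \frac{7}{9} + \frac{1}{9} \cdot 3}} = 4662 \frac{\sqrt{2}}{\sqrt{- \frac{7}{9} + \frac{1}{3}}} = 4662 \frac{\sqrt{2}}{\frac{2}{3} i} = 4662 \sqrt{2} \left(- \frac{3 i}{2}\right) = 4662 \left(- \frac{3 i \sqrt{2}}{2}\right) = - 6993 i \sqrt{2}$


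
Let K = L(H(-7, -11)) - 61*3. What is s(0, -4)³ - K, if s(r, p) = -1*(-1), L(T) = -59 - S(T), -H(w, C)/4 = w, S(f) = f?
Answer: 271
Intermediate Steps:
H(w, C) = -4*w
L(T) = -59 - T
s(r, p) = 1
K = -270 (K = (-59 - (-4)*(-7)) - 61*3 = (-59 - 1*28) - 183 = (-59 - 28) - 183 = -87 - 183 = -270)
s(0, -4)³ - K = 1³ - 1*(-270) = 1 + 270 = 271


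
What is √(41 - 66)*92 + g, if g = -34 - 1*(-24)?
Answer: -10 + 460*I ≈ -10.0 + 460.0*I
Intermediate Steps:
g = -10 (g = -34 + 24 = -10)
√(41 - 66)*92 + g = √(41 - 66)*92 - 10 = √(-25)*92 - 10 = (5*I)*92 - 10 = 460*I - 10 = -10 + 460*I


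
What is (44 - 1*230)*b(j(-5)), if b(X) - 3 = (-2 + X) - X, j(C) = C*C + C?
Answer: -186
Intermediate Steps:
j(C) = C + C² (j(C) = C² + C = C + C²)
b(X) = 1 (b(X) = 3 + ((-2 + X) - X) = 3 - 2 = 1)
(44 - 1*230)*b(j(-5)) = (44 - 1*230)*1 = (44 - 230)*1 = -186*1 = -186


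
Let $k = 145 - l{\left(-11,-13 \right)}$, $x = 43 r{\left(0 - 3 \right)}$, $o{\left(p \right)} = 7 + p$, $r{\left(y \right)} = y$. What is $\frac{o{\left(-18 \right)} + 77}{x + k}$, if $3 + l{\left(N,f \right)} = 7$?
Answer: $\frac{11}{2} \approx 5.5$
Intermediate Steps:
$l{\left(N,f \right)} = 4$ ($l{\left(N,f \right)} = -3 + 7 = 4$)
$x = -129$ ($x = 43 \left(0 - 3\right) = 43 \left(-3\right) = -129$)
$k = 141$ ($k = 145 - 4 = 141$)
$\frac{o{\left(-18 \right)} + 77}{x + k} = \frac{\left(7 - 18\right) + 77}{-129 + 141} = \frac{-11 + 77}{12} = 66 \cdot \frac{1}{12} = \frac{11}{2}$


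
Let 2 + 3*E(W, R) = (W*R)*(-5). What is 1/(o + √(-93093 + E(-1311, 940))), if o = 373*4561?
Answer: 5103759/8682779427608 - √17647257/8682779427608 ≈ 5.8732e-7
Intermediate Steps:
E(W, R) = -⅔ - 5*R*W/3 (E(W, R) = -⅔ + ((W*R)*(-5))/3 = -⅔ + ((R*W)*(-5))/3 = -⅔ + (-5*R*W)/3 = -⅔ - 5*R*W/3)
o = 1701253
1/(o + √(-93093 + E(-1311, 940))) = 1/(1701253 + √(-93093 + (-⅔ - 5/3*940*(-1311)))) = 1/(1701253 + √(-93093 + (-⅔ + 2053900))) = 1/(1701253 + √(-93093 + 6161698/3)) = 1/(1701253 + √(5882419/3)) = 1/(1701253 + √17647257/3)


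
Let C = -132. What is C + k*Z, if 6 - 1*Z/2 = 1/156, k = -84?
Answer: -14806/13 ≈ -1138.9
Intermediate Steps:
Z = 935/78 (Z = 12 - 2/156 = 12 - 2*1/156 = 12 - 1/78 = 935/78 ≈ 11.987)
C + k*Z = -132 - 84*935/78 = -132 - 13090/13 = -14806/13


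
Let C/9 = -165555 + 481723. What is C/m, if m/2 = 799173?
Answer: 158084/88797 ≈ 1.7803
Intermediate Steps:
m = 1598346 (m = 2*799173 = 1598346)
C = 2845512 (C = 9*(-165555 + 481723) = 9*316168 = 2845512)
C/m = 2845512/1598346 = 2845512*(1/1598346) = 158084/88797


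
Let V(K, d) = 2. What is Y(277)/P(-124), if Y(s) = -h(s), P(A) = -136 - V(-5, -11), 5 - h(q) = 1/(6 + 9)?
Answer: 37/1035 ≈ 0.035749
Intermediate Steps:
h(q) = 74/15 (h(q) = 5 - 1/(6 + 9) = 5 - 1/15 = 74/15)
P(A) = -138 (P(A) = -136 - 1*2 = -136 - 2 = -138)
Y(s) = -74/15 (Y(s) = -1*74/15 = -74/15)
Y(277)/P(-124) = -74/15/(-138) = -74/15*(-1/138) = 37/1035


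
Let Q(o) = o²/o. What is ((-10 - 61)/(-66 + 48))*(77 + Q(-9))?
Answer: 2414/9 ≈ 268.22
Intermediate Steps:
Q(o) = o
((-10 - 61)/(-66 + 48))*(77 + Q(-9)) = ((-10 - 61)/(-66 + 48))*(77 - 9) = -71/(-18)*68 = -71*(-1/18)*68 = (71/18)*68 = 2414/9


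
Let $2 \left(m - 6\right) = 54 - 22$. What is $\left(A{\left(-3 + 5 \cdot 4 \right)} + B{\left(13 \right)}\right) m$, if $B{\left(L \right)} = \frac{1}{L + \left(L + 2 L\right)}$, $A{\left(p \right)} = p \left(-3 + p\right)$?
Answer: $\frac{136147}{26} \approx 5236.4$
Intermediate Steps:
$m = 22$ ($m = 6 + \frac{54 - 22}{2} = 6 + \frac{1}{2} \cdot 32 = 6 + 16 = 22$)
$B{\left(L \right)} = \frac{1}{4 L}$ ($B{\left(L \right)} = \frac{1}{L + 3 L} = \frac{1}{4 L}$)
$\left(A{\left(-3 + 5 \cdot 4 \right)} + B{\left(13 \right)}\right) m = \left(\left(-3 + 5 \cdot 4\right) \left(-3 + \left(-3 + 5 \cdot 4\right)\right) + \frac{1}{4 \cdot 13}\right) 22 = \left(\left(-3 + 20\right) \left(-3 + \left(-3 + 20\right)\right) + \frac{1}{4} \cdot \frac{1}{13}\right) 22 = \left(17 \left(-3 + 17\right) + \frac{1}{52}\right) 22 = \left(17 \cdot 14 + \frac{1}{52}\right) 22 = \left(238 + \frac{1}{52}\right) 22 = \frac{12377}{52} \cdot 22 = \frac{136147}{26}$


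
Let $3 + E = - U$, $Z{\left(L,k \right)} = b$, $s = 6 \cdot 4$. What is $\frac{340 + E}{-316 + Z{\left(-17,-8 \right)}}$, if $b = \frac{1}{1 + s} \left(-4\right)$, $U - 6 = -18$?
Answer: $- \frac{8725}{7904} \approx -1.1039$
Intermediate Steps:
$U = -12$ ($U = 6 - 18 = -12$)
$s = 24$
$b = - \frac{4}{25}$ ($b = \frac{1}{1 + 24} \left(-4\right) = \frac{1}{25} \left(-4\right) = - \frac{4}{25} \approx -0.16$)
$Z{\left(L,k \right)} = - \frac{4}{25}$
$E = 9$ ($E = -3 - -12 = -3 + 12 = 9$)
$\frac{340 + E}{-316 + Z{\left(-17,-8 \right)}} = \frac{340 + 9}{-316 - \frac{4}{25}} = \frac{349}{- \frac{7904}{25}} = 349 \left(- \frac{25}{7904}\right) = - \frac{8725}{7904}$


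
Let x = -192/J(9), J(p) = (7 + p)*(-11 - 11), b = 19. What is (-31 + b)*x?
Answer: -72/11 ≈ -6.5455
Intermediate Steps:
J(p) = -154 - 22*p (J(p) = (7 + p)*(-22) = -154 - 22*p)
x = 6/11 (x = -192/(-154 - 22*9) = -192/(-154 - 198) = -192/(-352) = -192*(-1/352) = 6/11 ≈ 0.54545)
(-31 + b)*x = (-31 + 19)*(6/11) = -12*6/11 = -72/11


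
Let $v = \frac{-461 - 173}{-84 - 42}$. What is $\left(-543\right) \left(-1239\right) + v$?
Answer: $\frac{42385268}{63} \approx 6.7278 \cdot 10^{5}$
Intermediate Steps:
$v = \frac{317}{63}$ ($v = - \frac{634}{-126} = \left(-634\right) \left(- \frac{1}{126}\right) = \frac{317}{63} \approx 5.0317$)
$\left(-543\right) \left(-1239\right) + v = \left(-543\right) \left(-1239\right) + \frac{317}{63} = 672777 + \frac{317}{63} = \frac{42385268}{63}$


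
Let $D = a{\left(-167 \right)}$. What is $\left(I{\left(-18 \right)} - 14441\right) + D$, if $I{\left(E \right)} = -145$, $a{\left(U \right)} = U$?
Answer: $-14753$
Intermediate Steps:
$D = -167$
$\left(I{\left(-18 \right)} - 14441\right) + D = \left(-145 - 14441\right) - 167 = -14586 - 167 = -14753$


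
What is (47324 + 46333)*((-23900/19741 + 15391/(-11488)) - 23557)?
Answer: -500404050724375659/226784608 ≈ -2.2065e+9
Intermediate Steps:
(47324 + 46333)*((-23900/19741 + 15391/(-11488)) - 23557) = 93657*((-23900*1/19741 + 15391*(-1/11488)) - 23557) = 93657*((-23900/19741 - 15391/11488) - 23557) = 93657*(-578396931/226784608 - 23557) = 93657*(-5342943407587/226784608) = -500404050724375659/226784608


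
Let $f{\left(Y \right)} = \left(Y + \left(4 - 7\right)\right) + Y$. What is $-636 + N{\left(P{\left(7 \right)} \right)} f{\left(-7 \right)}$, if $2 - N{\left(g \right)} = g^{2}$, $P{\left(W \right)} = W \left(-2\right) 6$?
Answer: $119282$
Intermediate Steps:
$P{\left(W \right)} = - 12 W$ ($P{\left(W \right)} = - 2 W 6 = - 12 W$)
$f{\left(Y \right)} = -3 + 2 Y$ ($f{\left(Y \right)} = \left(Y + \left(4 - 7\right)\right) + Y = \left(Y - 3\right) + Y = \left(-3 + Y\right) + Y = -3 + 2 Y$)
$N{\left(g \right)} = 2 - g^{2}$
$-636 + N{\left(P{\left(7 \right)} \right)} f{\left(-7 \right)} = -636 + \left(2 - \left(\left(-12\right) 7\right)^{2}\right) \left(-3 + 2 \left(-7\right)\right) = -636 + \left(2 - \left(-84\right)^{2}\right) \left(-3 - 14\right) = -636 + \left(2 - 7056\right) \left(-17\right) = -636 - -119918 = -636 + 119918 = 119282$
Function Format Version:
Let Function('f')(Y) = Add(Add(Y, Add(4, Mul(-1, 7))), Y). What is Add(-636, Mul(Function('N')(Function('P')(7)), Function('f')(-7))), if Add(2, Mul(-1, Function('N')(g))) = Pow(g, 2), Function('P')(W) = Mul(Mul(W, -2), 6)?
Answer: 119282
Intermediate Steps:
Function('P')(W) = Mul(-12, W) (Function('P')(W) = Mul(Mul(-2, W), 6) = Mul(-12, W))
Function('f')(Y) = Add(-3, Mul(2, Y)) (Function('f')(Y) = Add(Add(Y, Add(4, -7)), Y) = Add(Add(Y, -3), Y) = Add(Add(-3, Y), Y) = Add(-3, Mul(2, Y)))
Function('N')(g) = Add(2, Mul(-1, Pow(g, 2)))
Add(-636, Mul(Function('N')(Function('P')(7)), Function('f')(-7))) = Add(-636, Mul(Add(2, Mul(-1, Pow(Mul(-12, 7), 2))), Add(-3, Mul(2, -7)))) = Add(-636, Mul(Add(2, Mul(-1, Pow(-84, 2))), Add(-3, -14))) = Add(-636, Mul(Add(2, Mul(-1, 7056)), -17)) = Add(-636, Mul(Add(2, -7056), -17)) = Add(-636, Mul(-7054, -17)) = Add(-636, 119918) = 119282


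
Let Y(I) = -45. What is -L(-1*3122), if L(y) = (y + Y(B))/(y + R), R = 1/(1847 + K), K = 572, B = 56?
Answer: -7660973/7552117 ≈ -1.0144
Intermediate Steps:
R = 1/2419 (R = 1/(1847 + 572) = 1/2419 ≈ 0.00041339)
L(y) = (-45 + y)/(1/2419 + y) (L(y) = (y - 45)/(y + 1/2419) = (-45 + y)/(1/2419 + y))
-L(-1*3122) = -2419*(-45 - 1*3122)/(1 + 2419*(-1*3122)) = -2419*(-45 - 3122)/(1 + 2419*(-3122)) = -2419*(-3167)/(1 - 7552118) = -2419*(-3167)/(-7552117) = -2419*(-1)*(-3167)/7552117 = -1*7660973/7552117 = -7660973/7552117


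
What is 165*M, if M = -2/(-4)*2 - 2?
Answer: -165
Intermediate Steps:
M = -1 (M = -2*(-¼)*2 - 2 = (½)*2 - 2 = 1 - 2 = -1)
165*M = 165*(-1) = -165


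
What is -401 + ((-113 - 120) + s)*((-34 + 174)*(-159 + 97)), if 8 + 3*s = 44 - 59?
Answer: 6265757/3 ≈ 2.0886e+6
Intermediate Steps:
s = -23/3 (s = -8/3 + (44 - 59)/3 = -8/3 + (1/3)*(-15) = -8/3 - 5 = -23/3 ≈ -7.6667)
-401 + ((-113 - 120) + s)*((-34 + 174)*(-159 + 97)) = -401 + ((-113 - 120) - 23/3)*((-34 + 174)*(-159 + 97)) = -401 + (-233 - 23/3)*(140*(-62)) = -401 - 722/3*(-8680) = -401 + 6266960/3 = 6265757/3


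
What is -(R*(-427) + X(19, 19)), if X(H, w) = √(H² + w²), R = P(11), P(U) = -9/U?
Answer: -3843/11 - 19*√2 ≈ -376.23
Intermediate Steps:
R = -9/11 ≈ -0.81818
-(R*(-427) + X(19, 19)) = -(-9/11*(-427) + √(19² + 19²)) = -(3843/11 + √(361 + 361)) = -(3843/11 + √722) = -(3843/11 + 19*√2) = -3843/11 - 19*√2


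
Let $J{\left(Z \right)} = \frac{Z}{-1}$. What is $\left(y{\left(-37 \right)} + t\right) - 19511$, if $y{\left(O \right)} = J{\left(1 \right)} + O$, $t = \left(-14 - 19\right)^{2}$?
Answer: $-18460$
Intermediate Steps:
$J{\left(Z \right)} = - Z$ ($J{\left(Z \right)} = Z \left(-1\right) = - Z$)
$t = 1089$ ($t = \left(-33\right)^{2} = 1089$)
$y{\left(O \right)} = -1 + O$ ($y{\left(O \right)} = \left(-1\right) 1 + O = -1 + O$)
$\left(y{\left(-37 \right)} + t\right) - 19511 = \left(\left(-1 - 37\right) + 1089\right) - 19511 = \left(-38 + 1089\right) - 19511 = 1051 - 19511 = -18460$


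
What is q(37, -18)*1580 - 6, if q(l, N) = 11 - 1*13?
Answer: -3166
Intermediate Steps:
q(l, N) = -2 (q(l, N) = 11 - 13 = -2)
q(37, -18)*1580 - 6 = -2*1580 - 6 = -3160 - 6 = -3166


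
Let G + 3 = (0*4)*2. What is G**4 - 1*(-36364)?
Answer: 36445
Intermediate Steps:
G = -3 (G = -3 + (0*4)*2 = -3 + 0*2 = -3 + 0 = -3)
G**4 - 1*(-36364) = (-3)**4 - 1*(-36364) = 81 + 36364 = 36445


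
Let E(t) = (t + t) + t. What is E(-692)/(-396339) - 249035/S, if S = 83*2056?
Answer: -32782672539/22544819224 ≈ -1.4541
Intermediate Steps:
E(t) = 3*t (E(t) = 2*t + t = 3*t)
S = 170648
E(-692)/(-396339) - 249035/S = (3*(-692))/(-396339) - 249035/170648 = -2076*(-1/396339) - 249035*1/170648 = 692/132113 - 249035/170648 = -32782672539/22544819224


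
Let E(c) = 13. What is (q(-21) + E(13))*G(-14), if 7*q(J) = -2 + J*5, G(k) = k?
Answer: 32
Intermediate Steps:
q(J) = -2/7 + 5*J/7 (q(J) = (-2 + J*5)/7 = (-2 + 5*J)/7 = -2/7 + 5*J/7)
(q(-21) + E(13))*G(-14) = ((-2/7 + (5/7)*(-21)) + 13)*(-14) = ((-2/7 - 15) + 13)*(-14) = (-107/7 + 13)*(-14) = -16/7*(-14) = 32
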